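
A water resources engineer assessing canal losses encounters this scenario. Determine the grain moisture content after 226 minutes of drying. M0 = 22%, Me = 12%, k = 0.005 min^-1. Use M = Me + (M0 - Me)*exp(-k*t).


M = Me + (M0 - Me) * e^(-k*t)
  = 12 + (22 - 12) * e^(-0.005*226)
  = 12 + 10 * e^(-1.130)
  = 12 + 10 * 0.32303
  = 12 + 3.2303
  = 15.23%


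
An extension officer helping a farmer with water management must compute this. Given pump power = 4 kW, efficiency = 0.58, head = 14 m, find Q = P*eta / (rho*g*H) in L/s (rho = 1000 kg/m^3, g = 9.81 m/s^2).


Q = (P * 1000 * eta) / (rho * g * H)
  = (4 * 1000 * 0.58) / (1000 * 9.81 * 14)
  = 2320 / 137340
  = 0.01689 m^3/s = 16.89 L/s


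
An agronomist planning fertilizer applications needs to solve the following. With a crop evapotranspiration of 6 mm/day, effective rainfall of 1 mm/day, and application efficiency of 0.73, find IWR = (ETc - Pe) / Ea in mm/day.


IWR = (ETc - Pe) / Ea
    = (6 - 1) / 0.73
    = 5 / 0.73
    = 6.85 mm/day


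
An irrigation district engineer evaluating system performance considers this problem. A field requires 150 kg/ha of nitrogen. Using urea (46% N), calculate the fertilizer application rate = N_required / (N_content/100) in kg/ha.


Rate = N_required / (N_content / 100)
     = 150 / (46 / 100)
     = 150 / 0.46
     = 326.09 kg/ha


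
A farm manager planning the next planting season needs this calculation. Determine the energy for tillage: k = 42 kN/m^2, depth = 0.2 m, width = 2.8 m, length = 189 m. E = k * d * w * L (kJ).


E = k * d * w * L
  = 42 * 0.2 * 2.8 * 189
  = 4445.28 kJ


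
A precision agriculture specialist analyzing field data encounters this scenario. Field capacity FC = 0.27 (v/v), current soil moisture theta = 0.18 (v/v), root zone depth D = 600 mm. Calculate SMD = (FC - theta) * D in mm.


SMD = (FC - theta) * D
    = (0.27 - 0.18) * 600
    = 0.090 * 600
    = 54 mm


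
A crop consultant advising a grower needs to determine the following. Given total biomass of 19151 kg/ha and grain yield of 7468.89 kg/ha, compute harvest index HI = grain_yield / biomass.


HI = grain_yield / biomass
   = 7468.89 / 19151
   = 0.39


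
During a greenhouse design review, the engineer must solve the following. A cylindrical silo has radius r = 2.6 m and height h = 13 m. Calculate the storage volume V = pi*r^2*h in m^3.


V = pi * r^2 * h
  = pi * 2.6^2 * 13
  = pi * 6.76 * 13
  = 276.08 m^3


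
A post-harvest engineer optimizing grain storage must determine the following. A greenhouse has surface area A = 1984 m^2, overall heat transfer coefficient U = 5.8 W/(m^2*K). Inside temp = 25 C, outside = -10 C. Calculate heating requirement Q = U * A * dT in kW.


dT = 25 - (-10) = 35 K
Q = U * A * dT
  = 5.8 * 1984 * 35
  = 402752 W = 402.75 kW


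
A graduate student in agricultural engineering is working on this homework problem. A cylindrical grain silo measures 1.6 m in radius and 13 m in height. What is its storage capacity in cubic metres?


V = pi * r^2 * h
  = pi * 1.6^2 * 13
  = pi * 2.56 * 13
  = 104.55 m^3


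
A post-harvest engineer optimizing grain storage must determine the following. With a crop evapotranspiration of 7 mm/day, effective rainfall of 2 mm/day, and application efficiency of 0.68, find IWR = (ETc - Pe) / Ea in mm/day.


IWR = (ETc - Pe) / Ea
    = (7 - 2) / 0.68
    = 5 / 0.68
    = 7.35 mm/day


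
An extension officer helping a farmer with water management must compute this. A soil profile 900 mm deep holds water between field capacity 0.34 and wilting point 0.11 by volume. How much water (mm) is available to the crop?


AW = (FC - WP) * D
   = (0.34 - 0.11) * 900
   = 0.23 * 900
   = 207 mm


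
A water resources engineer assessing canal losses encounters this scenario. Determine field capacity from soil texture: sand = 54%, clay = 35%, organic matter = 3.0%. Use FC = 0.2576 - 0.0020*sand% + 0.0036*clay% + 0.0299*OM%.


FC = 0.2576 - 0.0020*54 + 0.0036*35 + 0.0299*3.0
   = 0.2576 - 0.1080 + 0.1260 + 0.0897
   = 0.3653


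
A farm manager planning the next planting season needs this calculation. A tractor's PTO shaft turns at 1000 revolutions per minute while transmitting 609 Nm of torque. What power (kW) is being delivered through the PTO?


P = 2*pi*n*T / 60000
  = 2*pi * 1000 * 609 / 60000
  = 3826459.85 / 60000
  = 63.77 kW


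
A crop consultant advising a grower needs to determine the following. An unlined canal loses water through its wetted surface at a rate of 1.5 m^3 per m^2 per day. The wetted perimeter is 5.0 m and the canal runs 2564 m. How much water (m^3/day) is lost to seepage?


S = C * P * L
  = 1.5 * 5.0 * 2564
  = 19230 m^3/day


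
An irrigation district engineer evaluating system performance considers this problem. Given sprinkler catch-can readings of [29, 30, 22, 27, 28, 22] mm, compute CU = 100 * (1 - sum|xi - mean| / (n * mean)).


xbar = 158 / 6 = 26.333
sum|xi - xbar| = 17.333
CU = 100 * (1 - 17.333 / (6 * 26.333))
   = 100 * (1 - 0.1097)
   = 89.03%


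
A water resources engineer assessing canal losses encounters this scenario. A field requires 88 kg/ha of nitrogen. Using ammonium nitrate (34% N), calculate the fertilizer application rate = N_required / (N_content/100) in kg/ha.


Rate = N_required / (N_content / 100)
     = 88 / (34 / 100)
     = 88 / 0.34
     = 258.82 kg/ha


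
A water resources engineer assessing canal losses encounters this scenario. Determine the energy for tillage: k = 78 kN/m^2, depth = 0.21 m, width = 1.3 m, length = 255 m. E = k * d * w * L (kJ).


E = k * d * w * L
  = 78 * 0.21 * 1.3 * 255
  = 5429.97 kJ


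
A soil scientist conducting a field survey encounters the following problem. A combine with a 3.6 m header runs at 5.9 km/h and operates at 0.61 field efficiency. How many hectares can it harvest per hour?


C = w * v * eta_f / 10
  = 3.6 * 5.9 * 0.61 / 10
  = 12.96 / 10
  = 1.30 ha/h


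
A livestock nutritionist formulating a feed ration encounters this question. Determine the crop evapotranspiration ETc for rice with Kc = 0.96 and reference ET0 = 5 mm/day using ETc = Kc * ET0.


ETc = Kc * ET0
    = 0.96 * 5
    = 4.80 mm/day


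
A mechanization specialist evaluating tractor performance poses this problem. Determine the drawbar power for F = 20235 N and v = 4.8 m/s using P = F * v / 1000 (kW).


P = F * v / 1000
  = 20235 * 4.8 / 1000
  = 97128 / 1000
  = 97.13 kW


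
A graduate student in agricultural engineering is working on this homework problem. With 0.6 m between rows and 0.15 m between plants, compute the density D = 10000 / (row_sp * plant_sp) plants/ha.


D = 10000 / (row_sp * plant_sp)
  = 10000 / (0.6 * 0.15)
  = 10000 / 0.0900
  = 111111.11 plants/ha


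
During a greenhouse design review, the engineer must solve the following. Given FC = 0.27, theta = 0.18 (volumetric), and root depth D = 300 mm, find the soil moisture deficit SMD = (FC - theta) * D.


SMD = (FC - theta) * D
    = (0.27 - 0.18) * 300
    = 0.090 * 300
    = 27 mm


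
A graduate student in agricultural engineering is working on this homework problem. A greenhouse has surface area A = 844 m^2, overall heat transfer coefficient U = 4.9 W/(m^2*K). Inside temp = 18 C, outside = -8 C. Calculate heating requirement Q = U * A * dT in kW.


dT = 18 - (-8) = 26 K
Q = U * A * dT
  = 4.9 * 844 * 26
  = 107525.60 W = 107.53 kW


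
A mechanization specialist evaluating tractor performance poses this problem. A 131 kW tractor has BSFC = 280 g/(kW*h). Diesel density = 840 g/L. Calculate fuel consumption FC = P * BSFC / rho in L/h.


FC = P * BSFC / rho_fuel
   = 131 * 280 / 840
   = 36680 / 840
   = 43.67 L/h


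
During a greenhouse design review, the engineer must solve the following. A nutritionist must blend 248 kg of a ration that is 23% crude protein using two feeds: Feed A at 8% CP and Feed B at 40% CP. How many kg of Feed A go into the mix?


parts_A = CP_b - target = 40 - 23 = 17
parts_B = target - CP_a = 23 - 8 = 15
total_parts = 17 + 15 = 32
Feed A = 248 * 17 / 32 = 131.75 kg
Feed B = 248 * 15 / 32 = 116.25 kg

131.75 kg


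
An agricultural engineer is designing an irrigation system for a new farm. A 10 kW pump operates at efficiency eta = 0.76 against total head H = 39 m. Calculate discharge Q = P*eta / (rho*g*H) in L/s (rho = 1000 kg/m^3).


Q = (P * 1000 * eta) / (rho * g * H)
  = (10 * 1000 * 0.76) / (1000 * 9.81 * 39)
  = 7600 / 382590
  = 0.01986 m^3/s = 19.86 L/s


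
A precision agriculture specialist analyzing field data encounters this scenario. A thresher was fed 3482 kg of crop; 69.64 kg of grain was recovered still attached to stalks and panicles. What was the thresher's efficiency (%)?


eta = (total - unthreshed) / total * 100
    = (3482 - 69.64) / 3482 * 100
    = 3412.36 / 3482 * 100
    = 98%


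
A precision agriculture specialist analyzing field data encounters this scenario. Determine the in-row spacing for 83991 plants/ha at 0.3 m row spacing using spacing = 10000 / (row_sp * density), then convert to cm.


spacing = 10000 / (row_sp * density)
        = 10000 / (0.3 * 83991)
        = 10000 / 25197.30
        = 0.39687 m = 39.69 cm


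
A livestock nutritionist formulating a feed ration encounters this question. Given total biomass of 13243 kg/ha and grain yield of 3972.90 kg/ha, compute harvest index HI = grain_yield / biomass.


HI = grain_yield / biomass
   = 3972.90 / 13243
   = 0.30


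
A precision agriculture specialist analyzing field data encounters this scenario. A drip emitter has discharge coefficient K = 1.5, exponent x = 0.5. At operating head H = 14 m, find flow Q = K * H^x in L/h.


Q = K * H^x
  = 1.5 * 14^0.5
  = 1.5 * 3.7417
  = 5.61 L/h


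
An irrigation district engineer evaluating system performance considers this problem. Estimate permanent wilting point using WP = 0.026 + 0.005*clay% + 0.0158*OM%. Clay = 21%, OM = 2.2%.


WP = 0.026 + 0.005*21 + 0.0158*2.2
   = 0.026 + 0.1050 + 0.0348
   = 0.1658


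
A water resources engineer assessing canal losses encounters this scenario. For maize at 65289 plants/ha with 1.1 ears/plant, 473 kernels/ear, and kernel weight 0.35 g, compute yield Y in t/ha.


Y = density * ears * kernels * kw
  = 65289 * 1.1 * 473 * 0.35 g/ha
  = 11889453.35 g/ha
  = 11889.45 kg/ha = 11.89 t/ha


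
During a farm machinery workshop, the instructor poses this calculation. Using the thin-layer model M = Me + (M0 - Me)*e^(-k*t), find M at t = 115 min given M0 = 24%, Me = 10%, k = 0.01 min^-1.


M = Me + (M0 - Me) * e^(-k*t)
  = 10 + (24 - 10) * e^(-0.01*115)
  = 10 + 14 * e^(-1.150)
  = 10 + 14 * 0.31664
  = 10 + 4.4329
  = 14.43%


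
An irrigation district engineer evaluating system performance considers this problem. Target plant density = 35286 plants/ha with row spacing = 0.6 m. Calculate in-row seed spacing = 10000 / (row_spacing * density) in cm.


spacing = 10000 / (row_sp * density)
        = 10000 / (0.6 * 35286)
        = 10000 / 21171.60
        = 0.47233 m = 47.23 cm


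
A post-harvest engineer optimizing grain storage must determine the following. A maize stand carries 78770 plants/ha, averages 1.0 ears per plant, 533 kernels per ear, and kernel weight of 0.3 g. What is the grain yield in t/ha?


Y = density * ears * kernels * kw
  = 78770 * 1.0 * 533 * 0.3 g/ha
  = 12595323 g/ha
  = 12595.32 kg/ha = 12.60 t/ha


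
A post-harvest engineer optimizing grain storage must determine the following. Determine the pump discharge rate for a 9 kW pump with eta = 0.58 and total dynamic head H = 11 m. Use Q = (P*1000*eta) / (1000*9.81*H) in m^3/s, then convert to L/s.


Q = (P * 1000 * eta) / (rho * g * H)
  = (9 * 1000 * 0.58) / (1000 * 9.81 * 11)
  = 5220 / 107910
  = 0.04837 m^3/s = 48.37 L/s


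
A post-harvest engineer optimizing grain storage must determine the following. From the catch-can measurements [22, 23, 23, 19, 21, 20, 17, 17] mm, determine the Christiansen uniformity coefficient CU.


xbar = 162 / 8 = 20.250
sum|xi - xbar| = 16
CU = 100 * (1 - 16 / (8 * 20.250))
   = 100 * (1 - 0.0988)
   = 90.12%


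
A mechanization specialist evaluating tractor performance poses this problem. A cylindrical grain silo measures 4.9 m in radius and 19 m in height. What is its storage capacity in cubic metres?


V = pi * r^2 * h
  = pi * 4.9^2 * 19
  = pi * 24.01 * 19
  = 1433.16 m^3


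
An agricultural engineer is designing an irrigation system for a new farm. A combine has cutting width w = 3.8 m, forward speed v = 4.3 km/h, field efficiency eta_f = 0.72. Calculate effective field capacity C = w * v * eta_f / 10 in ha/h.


C = w * v * eta_f / 10
  = 3.8 * 4.3 * 0.72 / 10
  = 11.76 / 10
  = 1.18 ha/h


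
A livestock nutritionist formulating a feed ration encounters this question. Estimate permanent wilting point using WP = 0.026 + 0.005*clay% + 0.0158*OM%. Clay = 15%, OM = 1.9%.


WP = 0.026 + 0.005*15 + 0.0158*1.9
   = 0.026 + 0.0750 + 0.0300
   = 0.1310


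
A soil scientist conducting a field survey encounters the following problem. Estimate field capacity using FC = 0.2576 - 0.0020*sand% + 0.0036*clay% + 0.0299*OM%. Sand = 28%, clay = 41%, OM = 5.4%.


FC = 0.2576 - 0.0020*28 + 0.0036*41 + 0.0299*5.4
   = 0.2576 - 0.0560 + 0.1476 + 0.1615
   = 0.5107


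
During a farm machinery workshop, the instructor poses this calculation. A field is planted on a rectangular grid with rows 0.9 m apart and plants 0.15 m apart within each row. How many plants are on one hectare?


D = 10000 / (row_sp * plant_sp)
  = 10000 / (0.9 * 0.15)
  = 10000 / 0.1350
  = 74074.07 plants/ha


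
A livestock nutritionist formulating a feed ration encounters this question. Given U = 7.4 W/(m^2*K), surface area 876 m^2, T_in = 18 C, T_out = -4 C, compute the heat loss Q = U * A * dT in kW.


dT = 18 - (-4) = 22 K
Q = U * A * dT
  = 7.4 * 876 * 22
  = 142612.80 W = 142.61 kW


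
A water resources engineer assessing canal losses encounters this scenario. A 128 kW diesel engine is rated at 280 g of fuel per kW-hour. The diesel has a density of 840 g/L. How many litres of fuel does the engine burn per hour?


FC = P * BSFC / rho_fuel
   = 128 * 280 / 840
   = 35840 / 840
   = 42.67 L/h


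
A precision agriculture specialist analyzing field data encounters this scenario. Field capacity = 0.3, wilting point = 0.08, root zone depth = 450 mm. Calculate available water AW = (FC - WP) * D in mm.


AW = (FC - WP) * D
   = (0.3 - 0.08) * 450
   = 0.22 * 450
   = 99 mm


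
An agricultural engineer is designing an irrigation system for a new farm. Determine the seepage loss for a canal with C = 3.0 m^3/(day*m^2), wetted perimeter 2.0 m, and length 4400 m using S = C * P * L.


S = C * P * L
  = 3.0 * 2.0 * 4400
  = 26400 m^3/day


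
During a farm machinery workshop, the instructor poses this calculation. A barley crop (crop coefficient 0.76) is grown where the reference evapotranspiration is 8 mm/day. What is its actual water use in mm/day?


ETc = Kc * ET0
    = 0.76 * 8
    = 6.08 mm/day


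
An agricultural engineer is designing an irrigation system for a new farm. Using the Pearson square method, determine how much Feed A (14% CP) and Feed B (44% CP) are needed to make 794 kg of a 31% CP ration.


parts_A = CP_b - target = 44 - 31 = 13
parts_B = target - CP_a = 31 - 14 = 17
total_parts = 13 + 17 = 30
Feed A = 794 * 13 / 30 = 344.07 kg
Feed B = 794 * 17 / 30 = 449.93 kg

344.07 kg


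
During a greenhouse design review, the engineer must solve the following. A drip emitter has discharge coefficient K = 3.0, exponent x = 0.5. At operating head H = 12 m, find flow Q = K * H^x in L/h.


Q = K * H^x
  = 3.0 * 12^0.5
  = 3.0 * 3.4641
  = 10.39 L/h


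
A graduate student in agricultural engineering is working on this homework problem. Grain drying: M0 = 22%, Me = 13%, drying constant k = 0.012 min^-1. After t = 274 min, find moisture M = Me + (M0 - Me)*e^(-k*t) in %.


M = Me + (M0 - Me) * e^(-k*t)
  = 13 + (22 - 13) * e^(-0.012*274)
  = 13 + 9 * e^(-3.288)
  = 13 + 9 * 0.03733
  = 13 + 0.3360
  = 13.34%


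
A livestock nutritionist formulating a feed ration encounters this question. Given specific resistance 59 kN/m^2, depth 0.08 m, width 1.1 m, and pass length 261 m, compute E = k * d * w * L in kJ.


E = k * d * w * L
  = 59 * 0.08 * 1.1 * 261
  = 1355.11 kJ


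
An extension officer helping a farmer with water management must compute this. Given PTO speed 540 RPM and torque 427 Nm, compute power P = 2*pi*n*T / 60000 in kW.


P = 2*pi*n*T / 60000
  = 2*pi * 540 * 427 / 60000
  = 1448776.87 / 60000
  = 24.15 kW


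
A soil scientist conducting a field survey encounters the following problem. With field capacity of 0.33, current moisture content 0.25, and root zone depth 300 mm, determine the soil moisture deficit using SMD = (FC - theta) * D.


SMD = (FC - theta) * D
    = (0.33 - 0.25) * 300
    = 0.080 * 300
    = 24 mm


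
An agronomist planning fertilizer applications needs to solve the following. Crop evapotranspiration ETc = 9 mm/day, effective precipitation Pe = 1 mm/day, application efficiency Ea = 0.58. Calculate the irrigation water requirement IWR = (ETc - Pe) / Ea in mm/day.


IWR = (ETc - Pe) / Ea
    = (9 - 1) / 0.58
    = 8 / 0.58
    = 13.79 mm/day


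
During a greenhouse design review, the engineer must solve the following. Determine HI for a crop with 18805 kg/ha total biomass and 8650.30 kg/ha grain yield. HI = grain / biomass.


HI = grain_yield / biomass
   = 8650.30 / 18805
   = 0.46


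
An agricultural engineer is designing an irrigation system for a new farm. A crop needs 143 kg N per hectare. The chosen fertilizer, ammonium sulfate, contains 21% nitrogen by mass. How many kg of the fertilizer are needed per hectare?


Rate = N_required / (N_content / 100)
     = 143 / (21 / 100)
     = 143 / 0.21
     = 680.95 kg/ha


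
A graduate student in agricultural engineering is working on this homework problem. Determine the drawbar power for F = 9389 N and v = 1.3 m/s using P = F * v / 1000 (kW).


P = F * v / 1000
  = 9389 * 1.3 / 1000
  = 12205.70 / 1000
  = 12.21 kW


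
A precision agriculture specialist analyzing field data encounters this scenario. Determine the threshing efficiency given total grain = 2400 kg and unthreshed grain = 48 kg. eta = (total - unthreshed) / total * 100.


eta = (total - unthreshed) / total * 100
    = (2400 - 48) / 2400 * 100
    = 2352 / 2400 * 100
    = 98%


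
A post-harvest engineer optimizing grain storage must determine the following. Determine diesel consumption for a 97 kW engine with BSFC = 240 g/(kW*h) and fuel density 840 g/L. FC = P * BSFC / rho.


FC = P * BSFC / rho_fuel
   = 97 * 240 / 840
   = 23280 / 840
   = 27.71 L/h


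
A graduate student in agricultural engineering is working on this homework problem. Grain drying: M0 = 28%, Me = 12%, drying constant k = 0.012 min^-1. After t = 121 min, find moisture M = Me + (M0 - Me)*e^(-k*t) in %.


M = Me + (M0 - Me) * e^(-k*t)
  = 12 + (28 - 12) * e^(-0.012*121)
  = 12 + 16 * e^(-1.452)
  = 12 + 16 * 0.23410
  = 12 + 3.7456
  = 15.75%


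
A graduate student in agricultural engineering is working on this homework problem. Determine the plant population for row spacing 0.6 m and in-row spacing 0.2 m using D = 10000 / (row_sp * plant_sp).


D = 10000 / (row_sp * plant_sp)
  = 10000 / (0.6 * 0.2)
  = 10000 / 0.1200
  = 83333.33 plants/ha


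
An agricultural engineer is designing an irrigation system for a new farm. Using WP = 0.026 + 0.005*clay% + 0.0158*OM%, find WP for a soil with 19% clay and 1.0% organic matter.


WP = 0.026 + 0.005*19 + 0.0158*1.0
   = 0.026 + 0.0950 + 0.0158
   = 0.1368


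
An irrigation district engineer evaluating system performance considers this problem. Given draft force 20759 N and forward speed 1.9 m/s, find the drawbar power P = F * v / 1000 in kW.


P = F * v / 1000
  = 20759 * 1.9 / 1000
  = 39442.10 / 1000
  = 39.44 kW


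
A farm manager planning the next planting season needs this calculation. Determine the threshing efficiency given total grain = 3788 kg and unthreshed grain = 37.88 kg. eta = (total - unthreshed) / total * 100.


eta = (total - unthreshed) / total * 100
    = (3788 - 37.88) / 3788 * 100
    = 3750.12 / 3788 * 100
    = 99%


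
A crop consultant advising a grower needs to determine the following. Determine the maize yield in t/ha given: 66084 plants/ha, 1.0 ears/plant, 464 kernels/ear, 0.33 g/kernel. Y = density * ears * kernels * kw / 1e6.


Y = density * ears * kernels * kw
  = 66084 * 1.0 * 464 * 0.33 g/ha
  = 10118782.08 g/ha
  = 10118.78 kg/ha = 10.12 t/ha


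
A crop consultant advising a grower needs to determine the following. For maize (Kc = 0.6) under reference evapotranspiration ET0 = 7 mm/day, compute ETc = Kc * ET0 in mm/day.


ETc = Kc * ET0
    = 0.6 * 7
    = 4.20 mm/day


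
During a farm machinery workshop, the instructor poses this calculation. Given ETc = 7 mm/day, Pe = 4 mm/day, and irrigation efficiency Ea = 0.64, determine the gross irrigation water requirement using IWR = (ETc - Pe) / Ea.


IWR = (ETc - Pe) / Ea
    = (7 - 4) / 0.64
    = 3 / 0.64
    = 4.69 mm/day


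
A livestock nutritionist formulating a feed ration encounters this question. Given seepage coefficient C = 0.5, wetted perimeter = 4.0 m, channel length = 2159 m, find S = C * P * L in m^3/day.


S = C * P * L
  = 0.5 * 4.0 * 2159
  = 4318 m^3/day


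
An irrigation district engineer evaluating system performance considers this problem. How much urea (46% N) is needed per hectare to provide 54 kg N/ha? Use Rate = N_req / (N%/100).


Rate = N_required / (N_content / 100)
     = 54 / (46 / 100)
     = 54 / 0.46
     = 117.39 kg/ha


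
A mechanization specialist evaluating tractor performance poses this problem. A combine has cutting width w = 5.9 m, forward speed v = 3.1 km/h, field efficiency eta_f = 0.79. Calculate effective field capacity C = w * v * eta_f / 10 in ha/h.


C = w * v * eta_f / 10
  = 5.9 * 3.1 * 0.79 / 10
  = 14.45 / 10
  = 1.44 ha/h


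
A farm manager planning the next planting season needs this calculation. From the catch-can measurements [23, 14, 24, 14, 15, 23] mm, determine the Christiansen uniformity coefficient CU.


xbar = 113 / 6 = 18.833
sum|xi - xbar| = 27
CU = 100 * (1 - 27 / (6 * 18.833))
   = 100 * (1 - 0.2389)
   = 76.11%


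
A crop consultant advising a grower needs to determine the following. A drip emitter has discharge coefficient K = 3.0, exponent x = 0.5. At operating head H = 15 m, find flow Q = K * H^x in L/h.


Q = K * H^x
  = 3.0 * 15^0.5
  = 3.0 * 3.8730
  = 11.62 L/h


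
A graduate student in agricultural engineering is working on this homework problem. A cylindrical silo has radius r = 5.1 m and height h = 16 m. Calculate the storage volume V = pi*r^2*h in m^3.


V = pi * r^2 * h
  = pi * 5.1^2 * 16
  = pi * 26.01 * 16
  = 1307.41 m^3


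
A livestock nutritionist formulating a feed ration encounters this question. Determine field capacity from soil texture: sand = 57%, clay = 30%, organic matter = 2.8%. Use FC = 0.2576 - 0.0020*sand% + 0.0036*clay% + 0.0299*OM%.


FC = 0.2576 - 0.0020*57 + 0.0036*30 + 0.0299*2.8
   = 0.2576 - 0.1140 + 0.1080 + 0.0837
   = 0.3353


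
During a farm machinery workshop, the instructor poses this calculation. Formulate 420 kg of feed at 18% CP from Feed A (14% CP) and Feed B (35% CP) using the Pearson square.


parts_A = CP_b - target = 35 - 18 = 17
parts_B = target - CP_a = 18 - 14 = 4
total_parts = 17 + 4 = 21
Feed A = 420 * 17 / 21 = 340 kg
Feed B = 420 * 4 / 21 = 80 kg

340 kg


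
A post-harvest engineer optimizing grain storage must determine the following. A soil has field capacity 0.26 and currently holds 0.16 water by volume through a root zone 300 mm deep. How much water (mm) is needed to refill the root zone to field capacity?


SMD = (FC - theta) * D
    = (0.26 - 0.16) * 300
    = 0.100 * 300
    = 30 mm


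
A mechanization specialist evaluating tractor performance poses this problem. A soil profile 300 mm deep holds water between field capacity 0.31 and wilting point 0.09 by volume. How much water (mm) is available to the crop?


AW = (FC - WP) * D
   = (0.31 - 0.09) * 300
   = 0.22 * 300
   = 66 mm


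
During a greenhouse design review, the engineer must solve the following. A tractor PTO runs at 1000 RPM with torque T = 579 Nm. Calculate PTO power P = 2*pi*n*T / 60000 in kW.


P = 2*pi*n*T / 60000
  = 2*pi * 1000 * 579 / 60000
  = 3637964.29 / 60000
  = 60.63 kW


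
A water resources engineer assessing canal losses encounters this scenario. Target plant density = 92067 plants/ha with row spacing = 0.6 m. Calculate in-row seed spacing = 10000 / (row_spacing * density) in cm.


spacing = 10000 / (row_sp * density)
        = 10000 / (0.6 * 92067)
        = 10000 / 55240.20
        = 0.18103 m = 18.10 cm


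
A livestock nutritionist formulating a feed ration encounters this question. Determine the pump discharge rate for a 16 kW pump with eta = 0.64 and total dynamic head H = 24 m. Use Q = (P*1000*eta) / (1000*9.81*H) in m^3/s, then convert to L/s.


Q = (P * 1000 * eta) / (rho * g * H)
  = (16 * 1000 * 0.64) / (1000 * 9.81 * 24)
  = 10240 / 235440
  = 0.04349 m^3/s = 43.49 L/s


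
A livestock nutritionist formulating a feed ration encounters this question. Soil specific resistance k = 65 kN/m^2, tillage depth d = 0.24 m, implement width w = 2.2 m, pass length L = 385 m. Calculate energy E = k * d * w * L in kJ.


E = k * d * w * L
  = 65 * 0.24 * 2.2 * 385
  = 13213.20 kJ


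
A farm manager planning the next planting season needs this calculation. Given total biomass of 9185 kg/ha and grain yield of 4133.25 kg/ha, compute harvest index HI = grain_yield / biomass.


HI = grain_yield / biomass
   = 4133.25 / 9185
   = 0.45


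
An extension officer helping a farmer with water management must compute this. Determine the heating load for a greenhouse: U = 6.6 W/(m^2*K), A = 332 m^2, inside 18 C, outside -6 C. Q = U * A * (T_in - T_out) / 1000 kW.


dT = 18 - (-6) = 24 K
Q = U * A * dT
  = 6.6 * 332 * 24
  = 52588.80 W = 52.59 kW


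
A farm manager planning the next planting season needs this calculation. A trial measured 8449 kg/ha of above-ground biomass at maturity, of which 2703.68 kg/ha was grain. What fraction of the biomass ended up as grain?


HI = grain_yield / biomass
   = 2703.68 / 8449
   = 0.32


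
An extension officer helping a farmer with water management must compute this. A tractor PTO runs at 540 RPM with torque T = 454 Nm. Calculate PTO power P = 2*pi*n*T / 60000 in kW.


P = 2*pi*n*T / 60000
  = 2*pi * 540 * 454 / 60000
  = 1540385.71 / 60000
  = 25.67 kW


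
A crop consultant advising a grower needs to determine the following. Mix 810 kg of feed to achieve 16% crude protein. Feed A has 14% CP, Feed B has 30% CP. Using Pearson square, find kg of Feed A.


parts_A = CP_b - target = 30 - 16 = 14
parts_B = target - CP_a = 16 - 14 = 2
total_parts = 14 + 2 = 16
Feed A = 810 * 14 / 16 = 708.75 kg
Feed B = 810 * 2 / 16 = 101.25 kg

708.75 kg


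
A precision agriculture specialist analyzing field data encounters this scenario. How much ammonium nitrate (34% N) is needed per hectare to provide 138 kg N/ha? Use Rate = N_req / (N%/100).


Rate = N_required / (N_content / 100)
     = 138 / (34 / 100)
     = 138 / 0.34
     = 405.88 kg/ha


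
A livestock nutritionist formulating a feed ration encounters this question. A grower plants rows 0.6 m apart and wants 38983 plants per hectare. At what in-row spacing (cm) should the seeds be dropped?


spacing = 10000 / (row_sp * density)
        = 10000 / (0.6 * 38983)
        = 10000 / 23389.80
        = 0.42754 m = 42.75 cm


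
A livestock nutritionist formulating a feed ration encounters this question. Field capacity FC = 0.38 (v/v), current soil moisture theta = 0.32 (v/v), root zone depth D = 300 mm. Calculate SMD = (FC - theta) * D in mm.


SMD = (FC - theta) * D
    = (0.38 - 0.32) * 300
    = 0.060 * 300
    = 18 mm


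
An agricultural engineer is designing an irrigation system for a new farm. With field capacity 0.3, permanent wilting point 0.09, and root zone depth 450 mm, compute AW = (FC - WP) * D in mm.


AW = (FC - WP) * D
   = (0.3 - 0.09) * 450
   = 0.21 * 450
   = 94.50 mm


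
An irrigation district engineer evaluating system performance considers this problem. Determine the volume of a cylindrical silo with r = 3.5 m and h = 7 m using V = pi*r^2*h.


V = pi * r^2 * h
  = pi * 3.5^2 * 7
  = pi * 12.25 * 7
  = 269.39 m^3


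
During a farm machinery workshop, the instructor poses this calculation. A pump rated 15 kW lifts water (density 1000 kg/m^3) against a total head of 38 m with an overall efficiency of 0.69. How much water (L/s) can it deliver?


Q = (P * 1000 * eta) / (rho * g * H)
  = (15 * 1000 * 0.69) / (1000 * 9.81 * 38)
  = 10350 / 372780
  = 0.02776 m^3/s = 27.76 L/s


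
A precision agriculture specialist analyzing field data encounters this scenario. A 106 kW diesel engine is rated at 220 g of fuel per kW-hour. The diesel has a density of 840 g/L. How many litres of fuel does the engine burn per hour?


FC = P * BSFC / rho_fuel
   = 106 * 220 / 840
   = 23320 / 840
   = 27.76 L/h


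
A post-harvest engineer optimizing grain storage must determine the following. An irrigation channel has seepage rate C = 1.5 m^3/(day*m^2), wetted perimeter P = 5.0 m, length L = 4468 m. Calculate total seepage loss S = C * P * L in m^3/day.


S = C * P * L
  = 1.5 * 5.0 * 4468
  = 33510 m^3/day


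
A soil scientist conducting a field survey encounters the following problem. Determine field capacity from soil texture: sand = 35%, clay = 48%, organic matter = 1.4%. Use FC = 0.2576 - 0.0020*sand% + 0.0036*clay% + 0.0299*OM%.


FC = 0.2576 - 0.0020*35 + 0.0036*48 + 0.0299*1.4
   = 0.2576 - 0.0700 + 0.1728 + 0.0419
   = 0.4023


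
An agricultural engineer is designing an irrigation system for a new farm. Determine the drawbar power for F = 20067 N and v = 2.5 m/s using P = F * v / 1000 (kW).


P = F * v / 1000
  = 20067 * 2.5 / 1000
  = 50167.50 / 1000
  = 50.17 kW


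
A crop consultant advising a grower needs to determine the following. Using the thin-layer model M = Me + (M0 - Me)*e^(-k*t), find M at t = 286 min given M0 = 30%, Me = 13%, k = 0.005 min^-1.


M = Me + (M0 - Me) * e^(-k*t)
  = 13 + (30 - 13) * e^(-0.005*286)
  = 13 + 17 * e^(-1.430)
  = 13 + 17 * 0.23931
  = 13 + 4.0683
  = 17.07%


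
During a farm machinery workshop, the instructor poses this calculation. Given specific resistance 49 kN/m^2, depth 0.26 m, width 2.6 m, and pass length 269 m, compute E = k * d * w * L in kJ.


E = k * d * w * L
  = 49 * 0.26 * 2.6 * 269
  = 8910.36 kJ


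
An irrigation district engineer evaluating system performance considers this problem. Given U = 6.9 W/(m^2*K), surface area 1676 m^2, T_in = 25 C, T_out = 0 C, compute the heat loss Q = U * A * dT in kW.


dT = 25 - (0) = 25 K
Q = U * A * dT
  = 6.9 * 1676 * 25
  = 289110 W = 289.11 kW


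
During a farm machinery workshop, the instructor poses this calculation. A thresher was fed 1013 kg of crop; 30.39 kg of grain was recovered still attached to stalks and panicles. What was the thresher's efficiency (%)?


eta = (total - unthreshed) / total * 100
    = (1013 - 30.39) / 1013 * 100
    = 982.61 / 1013 * 100
    = 97%


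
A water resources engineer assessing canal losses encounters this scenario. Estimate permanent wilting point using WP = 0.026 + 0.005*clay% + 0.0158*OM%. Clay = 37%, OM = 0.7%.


WP = 0.026 + 0.005*37 + 0.0158*0.7
   = 0.026 + 0.1850 + 0.0111
   = 0.2221


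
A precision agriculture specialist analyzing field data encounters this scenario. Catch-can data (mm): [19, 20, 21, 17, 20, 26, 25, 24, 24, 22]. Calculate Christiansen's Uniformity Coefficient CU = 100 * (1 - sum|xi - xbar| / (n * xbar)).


xbar = 218 / 10 = 21.800
sum|xi - xbar| = 24
CU = 100 * (1 - 24 / (10 * 21.800))
   = 100 * (1 - 0.1101)
   = 88.99%


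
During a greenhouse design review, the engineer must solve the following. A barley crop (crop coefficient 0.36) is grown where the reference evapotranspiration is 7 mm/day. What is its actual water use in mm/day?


ETc = Kc * ET0
    = 0.36 * 7
    = 2.52 mm/day


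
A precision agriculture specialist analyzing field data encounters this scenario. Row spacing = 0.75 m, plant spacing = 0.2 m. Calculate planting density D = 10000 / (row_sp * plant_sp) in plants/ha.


D = 10000 / (row_sp * plant_sp)
  = 10000 / (0.75 * 0.2)
  = 10000 / 0.1500
  = 66666.67 plants/ha


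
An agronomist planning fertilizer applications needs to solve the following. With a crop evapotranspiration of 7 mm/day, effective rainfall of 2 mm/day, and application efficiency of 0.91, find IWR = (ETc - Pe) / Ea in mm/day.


IWR = (ETc - Pe) / Ea
    = (7 - 2) / 0.91
    = 5 / 0.91
    = 5.49 mm/day


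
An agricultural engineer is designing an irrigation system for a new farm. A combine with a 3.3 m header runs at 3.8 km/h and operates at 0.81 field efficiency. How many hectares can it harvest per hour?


C = w * v * eta_f / 10
  = 3.3 * 3.8 * 0.81 / 10
  = 10.16 / 10
  = 1.02 ha/h


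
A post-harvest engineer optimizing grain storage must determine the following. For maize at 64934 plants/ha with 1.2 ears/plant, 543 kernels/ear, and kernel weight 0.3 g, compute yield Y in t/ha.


Y = density * ears * kernels * kw
  = 64934 * 1.2 * 543 * 0.3 g/ha
  = 12693298.32 g/ha
  = 12693.30 kg/ha = 12.69 t/ha


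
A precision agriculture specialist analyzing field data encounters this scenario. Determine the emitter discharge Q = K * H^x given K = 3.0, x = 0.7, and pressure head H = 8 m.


Q = K * H^x
  = 3.0 * 8^0.7
  = 3.0 * 4.2871
  = 12.86 L/h


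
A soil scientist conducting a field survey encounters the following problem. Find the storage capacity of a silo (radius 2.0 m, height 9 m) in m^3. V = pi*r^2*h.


V = pi * r^2 * h
  = pi * 2.0^2 * 9
  = pi * 4 * 9
  = 113.10 m^3


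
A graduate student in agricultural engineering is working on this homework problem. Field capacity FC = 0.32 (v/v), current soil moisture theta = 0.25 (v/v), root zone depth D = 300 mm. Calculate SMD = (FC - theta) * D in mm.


SMD = (FC - theta) * D
    = (0.32 - 0.25) * 300
    = 0.070 * 300
    = 21 mm


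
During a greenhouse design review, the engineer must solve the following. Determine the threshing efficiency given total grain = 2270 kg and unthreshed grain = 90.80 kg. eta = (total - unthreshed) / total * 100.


eta = (total - unthreshed) / total * 100
    = (2270 - 90.80) / 2270 * 100
    = 2179.20 / 2270 * 100
    = 96%


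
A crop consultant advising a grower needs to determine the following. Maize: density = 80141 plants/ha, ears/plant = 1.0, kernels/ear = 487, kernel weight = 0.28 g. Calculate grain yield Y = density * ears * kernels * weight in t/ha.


Y = density * ears * kernels * kw
  = 80141 * 1.0 * 487 * 0.28 g/ha
  = 10928026.76 g/ha
  = 10928.03 kg/ha = 10.93 t/ha


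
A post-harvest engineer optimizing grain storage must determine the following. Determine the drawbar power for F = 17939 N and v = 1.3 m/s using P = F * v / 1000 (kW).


P = F * v / 1000
  = 17939 * 1.3 / 1000
  = 23320.70 / 1000
  = 23.32 kW


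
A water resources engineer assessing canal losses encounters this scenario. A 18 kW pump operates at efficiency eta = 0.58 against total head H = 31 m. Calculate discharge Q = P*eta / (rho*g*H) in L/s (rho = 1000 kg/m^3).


Q = (P * 1000 * eta) / (rho * g * H)
  = (18 * 1000 * 0.58) / (1000 * 9.81 * 31)
  = 10440 / 304110
  = 0.03433 m^3/s = 34.33 L/s


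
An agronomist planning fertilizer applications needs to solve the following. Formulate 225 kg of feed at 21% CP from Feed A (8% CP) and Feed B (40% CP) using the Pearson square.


parts_A = CP_b - target = 40 - 21 = 19
parts_B = target - CP_a = 21 - 8 = 13
total_parts = 19 + 13 = 32
Feed A = 225 * 19 / 32 = 133.59 kg
Feed B = 225 * 13 / 32 = 91.41 kg

133.59 kg


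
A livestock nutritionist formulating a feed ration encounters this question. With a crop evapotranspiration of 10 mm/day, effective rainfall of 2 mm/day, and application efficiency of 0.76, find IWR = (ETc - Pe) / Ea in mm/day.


IWR = (ETc - Pe) / Ea
    = (10 - 2) / 0.76
    = 8 / 0.76
    = 10.53 mm/day


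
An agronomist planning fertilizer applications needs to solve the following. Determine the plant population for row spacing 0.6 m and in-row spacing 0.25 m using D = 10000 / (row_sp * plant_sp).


D = 10000 / (row_sp * plant_sp)
  = 10000 / (0.6 * 0.25)
  = 10000 / 0.1500
  = 66666.67 plants/ha


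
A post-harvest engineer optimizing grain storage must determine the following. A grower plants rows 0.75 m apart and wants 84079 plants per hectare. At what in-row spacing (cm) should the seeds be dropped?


spacing = 10000 / (row_sp * density)
        = 10000 / (0.75 * 84079)
        = 10000 / 63059.25
        = 0.15858 m = 15.86 cm


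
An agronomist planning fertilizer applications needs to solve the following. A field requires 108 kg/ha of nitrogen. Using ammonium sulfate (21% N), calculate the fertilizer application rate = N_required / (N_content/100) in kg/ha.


Rate = N_required / (N_content / 100)
     = 108 / (21 / 100)
     = 108 / 0.21
     = 514.29 kg/ha


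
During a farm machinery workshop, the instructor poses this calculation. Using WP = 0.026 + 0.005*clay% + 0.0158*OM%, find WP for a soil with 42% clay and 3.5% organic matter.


WP = 0.026 + 0.005*42 + 0.0158*3.5
   = 0.026 + 0.2100 + 0.0553
   = 0.2913


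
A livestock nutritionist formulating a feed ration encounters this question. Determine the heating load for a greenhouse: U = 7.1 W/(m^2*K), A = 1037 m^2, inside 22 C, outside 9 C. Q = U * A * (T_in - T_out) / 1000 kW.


dT = 22 - (9) = 13 K
Q = U * A * dT
  = 7.1 * 1037 * 13
  = 95715.10 W = 95.72 kW


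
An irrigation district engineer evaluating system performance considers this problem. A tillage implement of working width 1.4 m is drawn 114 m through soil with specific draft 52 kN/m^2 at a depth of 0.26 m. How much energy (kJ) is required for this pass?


E = k * d * w * L
  = 52 * 0.26 * 1.4 * 114
  = 2157.79 kJ


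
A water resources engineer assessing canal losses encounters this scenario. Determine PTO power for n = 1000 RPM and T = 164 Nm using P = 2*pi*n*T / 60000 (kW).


P = 2*pi*n*T / 60000
  = 2*pi * 1000 * 164 / 60000
  = 1030442.39 / 60000
  = 17.17 kW


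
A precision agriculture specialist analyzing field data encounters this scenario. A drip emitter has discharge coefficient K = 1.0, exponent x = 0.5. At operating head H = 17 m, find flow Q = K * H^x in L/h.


Q = K * H^x
  = 1.0 * 17^0.5
  = 1.0 * 4.1231
  = 4.12 L/h


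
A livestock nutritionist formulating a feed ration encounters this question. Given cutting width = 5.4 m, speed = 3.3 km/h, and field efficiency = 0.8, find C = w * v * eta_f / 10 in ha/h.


C = w * v * eta_f / 10
  = 5.4 * 3.3 * 0.8 / 10
  = 14.26 / 10
  = 1.43 ha/h


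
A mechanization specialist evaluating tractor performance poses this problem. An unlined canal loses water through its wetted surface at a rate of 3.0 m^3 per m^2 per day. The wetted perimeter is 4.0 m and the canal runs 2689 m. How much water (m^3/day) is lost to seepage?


S = C * P * L
  = 3.0 * 4.0 * 2689
  = 32268 m^3/day


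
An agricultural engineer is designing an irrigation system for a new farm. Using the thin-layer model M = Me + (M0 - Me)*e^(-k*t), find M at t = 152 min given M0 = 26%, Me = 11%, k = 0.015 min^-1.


M = Me + (M0 - Me) * e^(-k*t)
  = 11 + (26 - 11) * e^(-0.015*152)
  = 11 + 15 * e^(-2.280)
  = 11 + 15 * 0.10228
  = 11 + 1.5343
  = 12.53%
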